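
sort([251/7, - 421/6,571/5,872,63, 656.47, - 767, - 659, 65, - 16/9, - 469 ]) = [  -  767, - 659, - 469,  -  421/6, - 16/9,251/7,63,65, 571/5,  656.47,872 ] 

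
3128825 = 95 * 32935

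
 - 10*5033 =  -  50330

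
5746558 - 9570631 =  - 3824073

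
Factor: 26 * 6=2^2*3^1*13^1 = 156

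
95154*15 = 1427310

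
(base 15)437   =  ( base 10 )952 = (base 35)R7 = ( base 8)1670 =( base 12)674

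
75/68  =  1 +7/68 = 1.10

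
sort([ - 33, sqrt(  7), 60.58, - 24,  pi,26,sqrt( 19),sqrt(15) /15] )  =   [ - 33,  -  24,sqrt( 15 ) /15,  sqrt (7 ),pi,sqrt( 19),26, 60.58] 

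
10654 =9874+780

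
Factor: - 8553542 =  - 2^1*61^1*70111^1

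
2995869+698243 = 3694112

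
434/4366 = 217/2183 = 0.10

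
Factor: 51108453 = 3^2*11^1  *  516247^1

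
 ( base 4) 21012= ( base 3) 210120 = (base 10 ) 582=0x246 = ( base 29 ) k2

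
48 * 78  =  3744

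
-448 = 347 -795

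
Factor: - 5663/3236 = -2^( - 2)*7^1 = - 7/4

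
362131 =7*51733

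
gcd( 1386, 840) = 42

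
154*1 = 154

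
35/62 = 35/62  =  0.56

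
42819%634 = 341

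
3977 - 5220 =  - 1243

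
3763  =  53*71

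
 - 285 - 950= - 1235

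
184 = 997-813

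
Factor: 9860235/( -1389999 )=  - 3286745/463333 = -5^1*7^1*11^1*13^( - 1)*29^(- 1)* 1229^( - 1)*8537^1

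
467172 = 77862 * 6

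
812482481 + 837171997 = 1649654478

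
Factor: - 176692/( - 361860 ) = 3^( - 1)*5^( - 1)*37^( - 1 )  *271^1=271/555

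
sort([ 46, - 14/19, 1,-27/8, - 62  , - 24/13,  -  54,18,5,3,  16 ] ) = [-62, - 54, - 27/8, - 24/13,-14/19,1 , 3,  5,16,  18,  46 ] 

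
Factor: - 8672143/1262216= -2^( - 3)*17^( - 1 )*167^1*9281^(- 1)*51929^1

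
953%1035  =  953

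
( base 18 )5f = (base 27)3O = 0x69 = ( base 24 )49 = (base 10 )105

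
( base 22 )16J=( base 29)LQ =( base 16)27B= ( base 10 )635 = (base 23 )14E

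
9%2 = 1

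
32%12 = 8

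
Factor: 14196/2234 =7098/1117 = 2^1 * 3^1*7^1*13^2*1117^( - 1)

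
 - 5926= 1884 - 7810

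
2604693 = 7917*329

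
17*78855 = 1340535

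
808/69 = 808/69  =  11.71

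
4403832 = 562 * 7836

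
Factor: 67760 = 2^4*5^1*7^1*11^2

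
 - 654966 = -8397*78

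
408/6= 68  =  68.00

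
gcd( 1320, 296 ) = 8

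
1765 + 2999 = 4764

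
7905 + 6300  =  14205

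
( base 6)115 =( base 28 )1J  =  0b101111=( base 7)65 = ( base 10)47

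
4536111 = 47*96513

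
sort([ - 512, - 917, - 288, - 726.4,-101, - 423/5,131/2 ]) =[ - 917, - 726.4,  -  512,- 288, - 101,  -  423/5,  131/2 ]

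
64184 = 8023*8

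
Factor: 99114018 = 2^1*3^1*97^1 *170299^1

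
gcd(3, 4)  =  1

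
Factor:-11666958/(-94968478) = 3^1*11^(  -  1)*283^1*6871^1*4316749^( - 1) = 5833479/47484239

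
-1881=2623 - 4504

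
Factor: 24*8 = 2^6 * 3^1 = 192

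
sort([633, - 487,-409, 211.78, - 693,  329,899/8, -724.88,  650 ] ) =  [-724.88, - 693,- 487, - 409,899/8,  211.78,329, 633,650 ]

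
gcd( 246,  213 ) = 3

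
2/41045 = 2/41045 = 0.00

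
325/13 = 25 = 25.00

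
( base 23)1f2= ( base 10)876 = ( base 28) 138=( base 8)1554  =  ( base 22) 1HI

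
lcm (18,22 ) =198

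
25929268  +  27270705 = 53199973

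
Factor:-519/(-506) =2^( - 1 )*3^1*11^ ( - 1 )*23^( - 1 )*173^1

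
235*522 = 122670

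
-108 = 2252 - 2360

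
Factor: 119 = 7^1*17^1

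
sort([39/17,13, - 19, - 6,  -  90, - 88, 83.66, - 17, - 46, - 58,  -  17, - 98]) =[ - 98, - 90,-88, - 58, - 46,  -  19,- 17, - 17, - 6,39/17, 13, 83.66] 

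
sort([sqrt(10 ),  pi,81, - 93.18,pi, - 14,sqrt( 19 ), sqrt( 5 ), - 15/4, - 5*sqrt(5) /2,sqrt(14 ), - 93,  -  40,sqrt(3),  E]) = [ - 93.18,- 93, - 40, - 14, - 5*sqrt(5) /2, - 15/4,sqrt(3),sqrt(5),E,pi,pi,sqrt(10 ),sqrt( 14),sqrt( 19 ),81 ]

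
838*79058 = 66250604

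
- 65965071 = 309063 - 66274134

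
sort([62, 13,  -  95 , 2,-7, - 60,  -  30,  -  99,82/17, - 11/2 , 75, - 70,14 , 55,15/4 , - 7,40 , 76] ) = [ - 99, - 95, - 70, - 60 , - 30, - 7,- 7, - 11/2,2, 15/4, 82/17, 13, 14,40 , 55,62,  75, 76]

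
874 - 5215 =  -4341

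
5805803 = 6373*911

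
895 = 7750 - 6855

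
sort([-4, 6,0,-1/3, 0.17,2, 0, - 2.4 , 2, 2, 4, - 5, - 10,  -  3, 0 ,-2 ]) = [- 10, - 5, - 4,-3, - 2.4,-2, - 1/3, 0,0,0, 0.17, 2,  2, 2,4, 6 ]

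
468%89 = 23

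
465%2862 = 465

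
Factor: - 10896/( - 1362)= 2^3=8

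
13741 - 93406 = - 79665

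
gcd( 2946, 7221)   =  3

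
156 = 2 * 78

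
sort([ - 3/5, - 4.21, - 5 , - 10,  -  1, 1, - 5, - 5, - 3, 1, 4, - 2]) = [ - 10, - 5,-5, - 5,- 4.21, - 3, - 2 , - 1 , - 3/5, 1, 1, 4 ]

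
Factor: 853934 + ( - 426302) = 2^4*3^1*59^1*151^1 = 427632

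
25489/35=25489/35 =728.26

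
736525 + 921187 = 1657712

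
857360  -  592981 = 264379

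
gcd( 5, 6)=1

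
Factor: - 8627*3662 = - 2^1 * 1831^1  *  8627^1 = - 31592074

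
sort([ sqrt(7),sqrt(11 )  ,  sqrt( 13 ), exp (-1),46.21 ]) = [ exp( - 1), sqrt(7), sqrt(11),sqrt( 13),  46.21]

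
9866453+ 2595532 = 12461985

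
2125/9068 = 2125/9068 =0.23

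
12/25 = 12/25 = 0.48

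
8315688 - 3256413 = 5059275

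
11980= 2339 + 9641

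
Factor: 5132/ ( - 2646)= -2566/1323 = - 2^1 * 3^( - 3)* 7^ (-2) * 1283^1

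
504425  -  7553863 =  - 7049438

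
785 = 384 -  - 401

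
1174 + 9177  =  10351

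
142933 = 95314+47619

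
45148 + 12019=57167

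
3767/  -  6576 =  - 1 + 2809/6576 = -0.57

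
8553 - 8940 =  - 387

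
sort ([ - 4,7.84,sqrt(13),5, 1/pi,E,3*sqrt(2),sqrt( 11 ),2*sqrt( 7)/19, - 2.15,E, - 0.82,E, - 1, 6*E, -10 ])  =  [ - 10, - 4, - 2.15, - 1,-0.82, 2*sqrt( 7)/19, 1/pi , E, E,  E, sqrt( 11),sqrt (13) , 3*sqrt ( 2), 5,  7.84, 6* E]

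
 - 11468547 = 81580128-93048675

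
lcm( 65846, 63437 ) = 5201834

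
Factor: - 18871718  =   - 2^1*9435859^1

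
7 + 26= 33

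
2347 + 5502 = 7849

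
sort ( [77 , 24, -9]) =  [-9, 24,77]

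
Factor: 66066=2^1*3^1*7^1*11^2*13^1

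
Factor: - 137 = - 137^1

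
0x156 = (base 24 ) e6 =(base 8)526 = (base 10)342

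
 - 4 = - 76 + 72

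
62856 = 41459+21397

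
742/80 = 9 + 11/40 =9.28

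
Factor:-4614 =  - 2^1*3^1 * 769^1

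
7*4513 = 31591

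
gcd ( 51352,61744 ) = 8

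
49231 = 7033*7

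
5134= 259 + 4875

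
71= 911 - 840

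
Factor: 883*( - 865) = - 5^1*173^1*883^1 = -  763795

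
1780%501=277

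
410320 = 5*82064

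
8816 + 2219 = 11035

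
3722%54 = 50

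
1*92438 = 92438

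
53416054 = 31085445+22330609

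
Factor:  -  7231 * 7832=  - 2^3 * 7^1*11^1*89^1*1033^1 = - 56633192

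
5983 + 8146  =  14129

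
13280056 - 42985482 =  - 29705426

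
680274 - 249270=431004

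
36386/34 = 1070+3/17 = 1070.18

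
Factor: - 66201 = - 3^1*22067^1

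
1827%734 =359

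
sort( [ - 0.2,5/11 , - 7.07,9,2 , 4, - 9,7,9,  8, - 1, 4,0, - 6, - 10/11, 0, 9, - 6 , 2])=[ - 9, - 7.07,-6, - 6,-1,-10/11, - 0.2, 0,0,5/11,2,2,4,4, 7, 8, 9, 9, 9]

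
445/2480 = 89/496 = 0.18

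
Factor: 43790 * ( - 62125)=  - 2720453750=- 2^1*5^4 * 7^1 *29^1*71^1*151^1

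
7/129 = 7/129 = 0.05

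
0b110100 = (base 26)20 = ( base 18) 2g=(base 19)2e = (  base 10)52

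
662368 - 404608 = 257760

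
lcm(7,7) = 7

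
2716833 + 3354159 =6070992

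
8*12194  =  97552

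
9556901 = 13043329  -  3486428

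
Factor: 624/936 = 2^1*3^( - 1 ) = 2/3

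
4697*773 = 3630781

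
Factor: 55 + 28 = 83= 83^1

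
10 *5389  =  53890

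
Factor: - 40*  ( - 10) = 400 = 2^4*5^2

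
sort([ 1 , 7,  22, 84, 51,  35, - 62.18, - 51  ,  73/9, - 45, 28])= [ - 62.18,  -  51,-45,  1,7,  73/9,  22, 28,35, 51,  84]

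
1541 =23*67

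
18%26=18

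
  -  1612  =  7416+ - 9028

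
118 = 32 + 86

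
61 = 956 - 895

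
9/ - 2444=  - 9/2444 = - 0.00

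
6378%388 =170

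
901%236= 193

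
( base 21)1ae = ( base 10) 665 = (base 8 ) 1231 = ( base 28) nl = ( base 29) mr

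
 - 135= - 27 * 5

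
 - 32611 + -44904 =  - 77515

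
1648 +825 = 2473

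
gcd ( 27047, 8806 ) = 629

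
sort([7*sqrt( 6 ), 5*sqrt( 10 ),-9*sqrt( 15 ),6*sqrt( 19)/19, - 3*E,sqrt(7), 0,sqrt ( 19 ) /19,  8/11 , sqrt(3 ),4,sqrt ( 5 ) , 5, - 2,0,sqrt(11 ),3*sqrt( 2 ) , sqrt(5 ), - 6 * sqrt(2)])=[ - 9*sqrt( 15),-6*sqrt ( 2 ), - 3*E, - 2,0,0,sqrt( 19)/19,8/11,  6*sqrt ( 19 )/19 , sqrt (3) , sqrt(5),sqrt( 5), sqrt(7),sqrt( 11 ),4, 3*sqrt( 2 ),5, 5  *sqrt ( 10), 7*sqrt(6) ] 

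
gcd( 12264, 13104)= 168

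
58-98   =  -40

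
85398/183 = 28466/61 = 466.66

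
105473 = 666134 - 560661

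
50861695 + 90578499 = 141440194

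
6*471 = 2826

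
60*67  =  4020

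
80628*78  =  6288984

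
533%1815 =533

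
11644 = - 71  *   (  -  164) 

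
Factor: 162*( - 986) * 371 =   -  2^2  *3^4*7^1* 17^1 * 29^1*53^1=- 59260572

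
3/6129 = 1/2043 =0.00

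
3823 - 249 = 3574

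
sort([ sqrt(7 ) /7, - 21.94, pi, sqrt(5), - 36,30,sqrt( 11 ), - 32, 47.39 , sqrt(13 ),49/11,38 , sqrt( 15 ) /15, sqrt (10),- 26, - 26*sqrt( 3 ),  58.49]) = [ - 26*sqrt( 3), - 36, - 32, - 26, - 21.94,sqrt( 15 ) /15, sqrt(7)/7, sqrt( 5),pi, sqrt ( 10) , sqrt( 11),sqrt( 13 ),  49/11, 30, 38, 47.39,58.49 ]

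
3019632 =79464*38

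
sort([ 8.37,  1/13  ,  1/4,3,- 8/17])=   [  -  8/17, 1/13 , 1/4, 3,8.37]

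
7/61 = 7/61  =  0.11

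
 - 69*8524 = - 588156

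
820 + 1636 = 2456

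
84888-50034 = 34854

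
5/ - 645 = - 1/129  =  - 0.01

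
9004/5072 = 1 + 983/1268= 1.78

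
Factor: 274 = 2^1*137^1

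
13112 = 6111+7001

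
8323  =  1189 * 7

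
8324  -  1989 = 6335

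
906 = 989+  -83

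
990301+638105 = 1628406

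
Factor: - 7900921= - 7^1 * 1128703^1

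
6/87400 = 3/43700=0.00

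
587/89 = 6+53/89  =  6.60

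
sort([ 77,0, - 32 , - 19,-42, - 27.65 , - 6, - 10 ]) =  [ - 42, - 32,  -  27.65, - 19 , - 10,  -  6, 0,77] 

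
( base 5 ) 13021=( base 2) 1111110011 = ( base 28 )183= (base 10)1011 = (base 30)13l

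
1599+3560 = 5159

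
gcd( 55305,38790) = 45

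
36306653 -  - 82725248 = 119031901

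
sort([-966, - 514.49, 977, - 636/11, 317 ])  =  [  -  966, - 514.49, - 636/11,317,977]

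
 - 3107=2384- 5491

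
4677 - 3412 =1265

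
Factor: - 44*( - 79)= 3476 = 2^2*11^1*79^1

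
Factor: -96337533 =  -3^1 * 32112511^1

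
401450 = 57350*7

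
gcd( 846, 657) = 9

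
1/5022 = 1/5022 = 0.00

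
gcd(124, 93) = 31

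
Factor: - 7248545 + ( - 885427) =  - 8133972 = -2^2*3^1*7^1*11^1 * 8803^1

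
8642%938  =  200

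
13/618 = 13/618=0.02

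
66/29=66/29= 2.28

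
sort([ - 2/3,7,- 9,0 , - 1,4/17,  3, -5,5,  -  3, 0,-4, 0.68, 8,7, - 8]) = [ - 9, - 8,  -  5,- 4, - 3, - 1, - 2/3,0,0, 4/17,  0.68,3,5,7, 7,8 ] 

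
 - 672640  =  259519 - 932159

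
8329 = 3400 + 4929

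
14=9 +5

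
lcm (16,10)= 80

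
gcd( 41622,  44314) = 2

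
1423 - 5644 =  - 4221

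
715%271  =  173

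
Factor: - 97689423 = -3^1*13^1*83^1 * 103^1*293^1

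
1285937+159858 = 1445795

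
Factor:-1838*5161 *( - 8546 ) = 2^2 * 13^1*397^1*919^1*4273^1   =  81066655228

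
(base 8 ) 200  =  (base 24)58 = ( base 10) 128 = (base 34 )3Q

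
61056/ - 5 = - 12212+4/5 =- 12211.20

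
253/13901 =253/13901  =  0.02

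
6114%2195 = 1724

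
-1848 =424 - 2272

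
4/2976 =1/744 = 0.00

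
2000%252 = 236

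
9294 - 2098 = 7196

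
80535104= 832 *96797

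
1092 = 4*273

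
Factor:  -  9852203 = -19^1*31^1*43^1*389^1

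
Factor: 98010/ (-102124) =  - 405/422 = -2^( - 1)*3^4*5^1*211^( - 1)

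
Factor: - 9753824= -2^5 *304807^1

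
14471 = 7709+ 6762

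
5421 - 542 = 4879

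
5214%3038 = 2176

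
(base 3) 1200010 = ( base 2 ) 10011000010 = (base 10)1218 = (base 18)3DC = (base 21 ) 2G0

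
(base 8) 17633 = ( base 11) 6096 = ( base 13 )38b5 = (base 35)6L6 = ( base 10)8091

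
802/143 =802/143 =5.61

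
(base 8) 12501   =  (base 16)1541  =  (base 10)5441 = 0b1010101000001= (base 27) 7ce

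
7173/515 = 7173/515 = 13.93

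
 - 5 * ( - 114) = 570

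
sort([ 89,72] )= [ 72,  89]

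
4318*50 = 215900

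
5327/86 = 5327/86 = 61.94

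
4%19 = 4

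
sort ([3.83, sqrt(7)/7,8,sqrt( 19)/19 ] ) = [sqrt(19) /19 , sqrt(7)/7, 3.83, 8]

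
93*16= 1488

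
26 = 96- 70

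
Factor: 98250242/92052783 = 2^1*3^( - 2) *17^1*131^( - 1)*163^( - 1 )*283^1*479^( - 1) * 10211^1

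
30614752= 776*39452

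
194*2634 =510996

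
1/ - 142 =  - 1/142=- 0.01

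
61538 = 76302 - 14764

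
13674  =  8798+4876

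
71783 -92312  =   - 20529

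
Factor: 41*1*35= 5^1*7^1*41^1 =1435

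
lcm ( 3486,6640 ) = 139440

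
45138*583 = 26315454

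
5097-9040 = - 3943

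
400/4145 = 80/829 = 0.10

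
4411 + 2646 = 7057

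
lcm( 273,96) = 8736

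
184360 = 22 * 8380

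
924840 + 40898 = 965738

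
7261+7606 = 14867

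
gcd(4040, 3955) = 5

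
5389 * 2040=10993560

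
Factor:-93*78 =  - 2^1*3^2*13^1*31^1  =  - 7254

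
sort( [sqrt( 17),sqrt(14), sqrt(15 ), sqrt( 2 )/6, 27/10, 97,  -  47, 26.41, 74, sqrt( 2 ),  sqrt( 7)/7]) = [ - 47,  sqrt( 2)/6 , sqrt ( 7) /7,sqrt( 2 ), 27/10, sqrt(14), sqrt( 15 ),sqrt(17),  26.41,74,97 ] 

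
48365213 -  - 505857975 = 554223188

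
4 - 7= - 3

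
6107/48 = 127 + 11/48 = 127.23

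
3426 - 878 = 2548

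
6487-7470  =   - 983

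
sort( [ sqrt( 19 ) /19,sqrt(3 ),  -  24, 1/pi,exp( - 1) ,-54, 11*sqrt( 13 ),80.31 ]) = [ - 54,-24,  sqrt( 19)/19,1/pi, exp( - 1), sqrt( 3),  11*sqrt( 13),  80.31 ]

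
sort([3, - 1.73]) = [ - 1.73, 3]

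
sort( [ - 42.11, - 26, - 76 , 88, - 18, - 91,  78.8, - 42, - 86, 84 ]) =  [ - 91, - 86, - 76,-42.11,-42, - 26, - 18, 78.8, 84, 88]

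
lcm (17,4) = 68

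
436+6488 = 6924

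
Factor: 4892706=2^1*3^2*7^1*13^1*29^1 * 103^1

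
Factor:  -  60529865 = -5^1*11^1*1100543^1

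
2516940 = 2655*948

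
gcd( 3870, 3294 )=18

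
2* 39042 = 78084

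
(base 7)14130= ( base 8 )7403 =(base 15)1213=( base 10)3843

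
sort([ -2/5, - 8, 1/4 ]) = [ -8, -2/5, 1/4]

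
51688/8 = 6461=6461.00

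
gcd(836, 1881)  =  209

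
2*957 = 1914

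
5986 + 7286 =13272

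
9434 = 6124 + 3310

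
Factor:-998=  - 2^1*499^1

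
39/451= 39/451  =  0.09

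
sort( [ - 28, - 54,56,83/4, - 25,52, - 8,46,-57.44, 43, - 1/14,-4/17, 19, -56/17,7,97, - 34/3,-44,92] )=[ - 57.44,-54, -44, - 28,- 25,  -  34/3, - 8, - 56/17,-4/17, - 1/14,7,19,  83/4, 43, 46  ,  52,56,92, 97]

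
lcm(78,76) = 2964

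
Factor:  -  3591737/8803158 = -2^( - 1) *3^( - 1 ) * 7^( - 1)* 13^( - 1 ) * 23^( - 1)*29^1*701^( - 1) * 123853^1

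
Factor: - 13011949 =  - 107^1*121607^1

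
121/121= 1 =1.00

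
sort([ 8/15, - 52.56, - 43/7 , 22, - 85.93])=[ - 85.93, - 52.56 , - 43/7, 8/15,22]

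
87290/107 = 815 + 85/107 = 815.79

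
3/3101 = 3/3101= 0.00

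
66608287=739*90133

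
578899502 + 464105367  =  1043004869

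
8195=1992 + 6203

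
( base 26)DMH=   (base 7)36224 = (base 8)22241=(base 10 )9377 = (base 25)F02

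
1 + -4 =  - 3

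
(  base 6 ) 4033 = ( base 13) 531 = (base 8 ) 1565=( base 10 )885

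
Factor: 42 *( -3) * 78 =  - 2^2*3^3*7^1*13^1 = -9828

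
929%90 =29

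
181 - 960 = -779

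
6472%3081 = 310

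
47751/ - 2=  - 47751/2 = -23875.50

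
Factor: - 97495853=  - 7^1*13^1*419^1*2557^1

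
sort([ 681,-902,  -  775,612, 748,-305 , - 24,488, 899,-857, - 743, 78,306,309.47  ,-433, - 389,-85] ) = [-902,-857,- 775 ,  -  743,-433, - 389,  -  305,-85,-24 , 78, 306, 309.47 , 488, 612,681,748, 899 ]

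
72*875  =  63000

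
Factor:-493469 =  - 37^1 * 13337^1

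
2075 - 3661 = - 1586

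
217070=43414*5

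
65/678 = 65/678 = 0.10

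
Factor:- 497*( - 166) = 2^1 *7^1*71^1 * 83^1= 82502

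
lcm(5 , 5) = 5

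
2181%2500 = 2181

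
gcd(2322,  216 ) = 54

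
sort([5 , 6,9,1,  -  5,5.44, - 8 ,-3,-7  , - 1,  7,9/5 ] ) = [ - 8,-7,-5, - 3, - 1,1,9/5, 5, 5.44,6, 7, 9] 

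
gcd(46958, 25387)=53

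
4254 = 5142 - 888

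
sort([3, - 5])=[-5 , 3 ] 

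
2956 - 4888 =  - 1932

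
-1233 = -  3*411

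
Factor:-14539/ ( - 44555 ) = 5^( - 1 )*19^(  -  1 )*31^1 = 31/95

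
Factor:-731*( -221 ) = 13^1*17^2*43^1  =  161551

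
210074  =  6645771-6435697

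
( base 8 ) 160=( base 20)5c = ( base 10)112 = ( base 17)6A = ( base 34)3a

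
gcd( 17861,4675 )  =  1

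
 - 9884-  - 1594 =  - 8290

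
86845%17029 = 1700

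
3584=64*56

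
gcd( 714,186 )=6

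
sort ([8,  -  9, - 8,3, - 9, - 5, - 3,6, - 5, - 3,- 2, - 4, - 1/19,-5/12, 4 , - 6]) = [ -9, -9, - 8, - 6, - 5, - 5, - 4,-3  , - 3, - 2, - 5/12 , - 1/19,3, 4,6 , 8] 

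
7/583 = 7/583 = 0.01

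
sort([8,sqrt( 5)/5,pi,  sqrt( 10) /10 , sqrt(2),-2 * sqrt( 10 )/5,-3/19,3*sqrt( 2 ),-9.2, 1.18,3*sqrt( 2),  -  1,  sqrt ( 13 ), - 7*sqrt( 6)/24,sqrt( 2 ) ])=[ -9.2, - 2*sqrt( 10) /5,-1 ,- 7*sqrt(6 ) /24,-3/19 , sqrt(10 )/10,sqrt( 5)/5,1.18,sqrt(2), sqrt(2), pi, sqrt(13),3*sqrt( 2),3*sqrt( 2 ),8 ]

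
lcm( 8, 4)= 8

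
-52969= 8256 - 61225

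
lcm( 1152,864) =3456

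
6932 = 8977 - 2045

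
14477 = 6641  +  7836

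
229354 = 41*5594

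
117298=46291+71007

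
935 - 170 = 765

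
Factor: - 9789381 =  - 3^2*7^1*155387^1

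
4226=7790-3564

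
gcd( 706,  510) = 2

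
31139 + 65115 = 96254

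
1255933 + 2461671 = 3717604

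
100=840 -740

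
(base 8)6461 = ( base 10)3377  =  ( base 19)96e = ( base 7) 12563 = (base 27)4H2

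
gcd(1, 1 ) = 1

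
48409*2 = 96818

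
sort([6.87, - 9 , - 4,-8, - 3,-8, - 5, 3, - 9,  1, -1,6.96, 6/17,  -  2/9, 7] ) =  [  -  9, - 9, - 8,-8,-5,-4, - 3, -1,-2/9, 6/17,1,3, 6.87, 6.96,7 ] 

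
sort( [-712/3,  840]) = [ - 712/3,840]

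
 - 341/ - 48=7 + 5/48 = 7.10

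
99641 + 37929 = 137570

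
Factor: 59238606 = 2^1*3^1*7^1*43^1*32801^1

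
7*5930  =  41510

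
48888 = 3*16296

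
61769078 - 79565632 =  - 17796554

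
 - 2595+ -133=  - 2728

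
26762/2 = 13381 = 13381.00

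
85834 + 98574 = 184408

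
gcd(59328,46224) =144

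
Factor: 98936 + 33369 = 132305 = 5^1 * 47^1*563^1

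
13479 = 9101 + 4378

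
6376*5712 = 36419712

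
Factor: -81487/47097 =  - 3^ ( - 2 ) *7^2 * 1663^1 * 5233^( - 1)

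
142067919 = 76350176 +65717743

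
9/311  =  9/311 = 0.03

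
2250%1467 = 783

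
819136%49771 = 22800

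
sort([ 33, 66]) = [ 33,66]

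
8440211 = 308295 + 8131916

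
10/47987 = 10/47987=0.00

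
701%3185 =701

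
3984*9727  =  38752368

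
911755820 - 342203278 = 569552542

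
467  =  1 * 467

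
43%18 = 7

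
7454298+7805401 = 15259699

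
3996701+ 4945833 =8942534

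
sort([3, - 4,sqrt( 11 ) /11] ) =[  -  4, sqrt( 11) /11,3]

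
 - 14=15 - 29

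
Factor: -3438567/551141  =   - 3^2 * 11^1 * 47^1 * 179^(-1) * 739^1*3079^(  -  1 ) 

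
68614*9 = 617526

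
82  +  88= 170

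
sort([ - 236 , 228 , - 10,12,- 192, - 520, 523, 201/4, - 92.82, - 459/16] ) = [ - 520, - 236, - 192, - 92.82, - 459/16, - 10, 12, 201/4,228, 523] 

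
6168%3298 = 2870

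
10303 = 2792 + 7511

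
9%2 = 1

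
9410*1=9410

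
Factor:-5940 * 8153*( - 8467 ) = 410046818940=2^2*3^3*  5^1*11^1 * 31^1*263^1*8467^1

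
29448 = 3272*9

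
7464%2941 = 1582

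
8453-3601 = 4852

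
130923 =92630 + 38293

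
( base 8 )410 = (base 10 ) 264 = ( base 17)F9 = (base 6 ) 1120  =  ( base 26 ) a4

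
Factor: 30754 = 2^1* 15377^1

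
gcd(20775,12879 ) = 3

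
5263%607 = 407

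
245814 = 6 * 40969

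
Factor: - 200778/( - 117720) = 2^ ( - 2) * 3^( - 2 ) * 5^( - 1)*307^1  =  307/180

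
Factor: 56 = 2^3*7^1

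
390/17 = 390/17 = 22.94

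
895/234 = 3 + 193/234 = 3.82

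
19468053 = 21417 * 909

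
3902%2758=1144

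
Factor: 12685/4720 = 43/16 = 2^( - 4)*43^1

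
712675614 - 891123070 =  - 178447456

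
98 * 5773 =565754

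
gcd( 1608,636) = 12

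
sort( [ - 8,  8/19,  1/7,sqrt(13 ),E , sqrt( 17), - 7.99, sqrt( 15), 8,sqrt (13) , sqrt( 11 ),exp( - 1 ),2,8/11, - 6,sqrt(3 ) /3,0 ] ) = [ - 8, - 7.99, - 6,  0,1/7,exp( - 1 ), 8/19,sqrt(3) /3,8/11,2 , E, sqrt(11 ),  sqrt ( 13) , sqrt(13 ),sqrt(15 ),sqrt(17), 8] 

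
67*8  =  536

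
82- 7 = 75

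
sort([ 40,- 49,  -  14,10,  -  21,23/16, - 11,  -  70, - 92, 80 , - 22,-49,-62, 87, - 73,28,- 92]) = [ - 92, -92,  -  73, - 70 , - 62, - 49,-49, - 22,-21, - 14, - 11, 23/16,10,28,40, 80,87 ] 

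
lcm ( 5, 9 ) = 45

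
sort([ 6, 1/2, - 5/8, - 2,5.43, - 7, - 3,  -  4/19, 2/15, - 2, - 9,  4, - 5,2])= [ - 9,-7,-5, - 3, - 2, - 2, - 5/8 , - 4/19,2/15,1/2, 2, 4,5.43,6 ]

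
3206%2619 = 587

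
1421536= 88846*16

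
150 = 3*50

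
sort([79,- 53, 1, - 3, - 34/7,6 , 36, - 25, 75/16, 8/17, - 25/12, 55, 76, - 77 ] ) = [ -77 , - 53,  -  25, - 34/7, - 3, - 25/12, 8/17,1 , 75/16, 6 , 36,55, 76,79 ] 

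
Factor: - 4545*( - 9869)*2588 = 116083717740 = 2^2*3^2 *5^1 * 71^1 * 101^1*139^1 * 647^1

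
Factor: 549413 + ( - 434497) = 2^2*28729^1 = 114916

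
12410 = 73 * 170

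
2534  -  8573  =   - 6039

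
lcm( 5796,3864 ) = 11592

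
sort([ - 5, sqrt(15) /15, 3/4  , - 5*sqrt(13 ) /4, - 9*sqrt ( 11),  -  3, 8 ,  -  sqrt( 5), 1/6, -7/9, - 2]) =[ - 9*sqrt(11), - 5 ,  -  5*sqrt ( 13) /4 , -3, - sqrt(5 ), - 2, - 7/9,1/6, sqrt(15 )/15 , 3/4,8]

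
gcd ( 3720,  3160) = 40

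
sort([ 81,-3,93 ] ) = [ - 3, 81, 93] 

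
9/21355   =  9/21355 = 0.00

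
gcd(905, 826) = 1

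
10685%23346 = 10685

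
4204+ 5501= 9705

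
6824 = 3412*2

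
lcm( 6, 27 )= 54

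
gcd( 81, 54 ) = 27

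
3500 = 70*50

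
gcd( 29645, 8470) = 4235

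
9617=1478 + 8139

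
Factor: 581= 7^1*83^1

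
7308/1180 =6 + 57/295  =  6.19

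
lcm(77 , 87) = 6699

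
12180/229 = 53 + 43/229 = 53.19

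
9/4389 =3/1463 = 0.00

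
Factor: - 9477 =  - 3^6*13^1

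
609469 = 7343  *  83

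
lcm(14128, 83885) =1342160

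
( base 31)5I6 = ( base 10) 5369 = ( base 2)1010011111001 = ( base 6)40505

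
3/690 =1/230=0.00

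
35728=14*2552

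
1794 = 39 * 46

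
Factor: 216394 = 2^1*257^1*421^1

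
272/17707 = 272/17707 = 0.02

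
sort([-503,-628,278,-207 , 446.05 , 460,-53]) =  [-628, - 503,- 207, - 53, 278,446.05,460 ] 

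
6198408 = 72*86089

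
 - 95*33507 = - 3183165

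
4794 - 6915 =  - 2121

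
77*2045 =157465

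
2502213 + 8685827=11188040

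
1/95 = 1/95  =  0.01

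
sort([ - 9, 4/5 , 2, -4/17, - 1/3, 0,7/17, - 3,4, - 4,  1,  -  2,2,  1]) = [- 9,-4 ,  -  3, - 2,-1/3,-4/17, 0, 7/17, 4/5,1,1, 2, 2,4]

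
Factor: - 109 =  - 109^1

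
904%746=158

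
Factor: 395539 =17^1*53^1*439^1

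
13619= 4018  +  9601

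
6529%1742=1303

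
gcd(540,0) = 540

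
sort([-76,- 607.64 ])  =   [-607.64, - 76 ]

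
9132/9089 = 1+43/9089 = 1.00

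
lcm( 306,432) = 7344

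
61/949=61/949 =0.06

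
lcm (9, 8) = 72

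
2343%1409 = 934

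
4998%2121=756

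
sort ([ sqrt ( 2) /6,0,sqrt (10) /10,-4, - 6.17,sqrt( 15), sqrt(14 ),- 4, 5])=[-6.17, - 4, - 4, 0, sqrt(2)/6,sqrt(10 )/10,sqrt(14 ), sqrt(15), 5] 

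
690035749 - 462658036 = 227377713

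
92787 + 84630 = 177417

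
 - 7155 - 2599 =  - 9754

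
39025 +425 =39450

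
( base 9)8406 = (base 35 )512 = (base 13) 2A60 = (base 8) 14022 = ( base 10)6162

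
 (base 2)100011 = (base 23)1C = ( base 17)21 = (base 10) 35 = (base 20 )1F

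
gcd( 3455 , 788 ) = 1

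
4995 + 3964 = 8959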